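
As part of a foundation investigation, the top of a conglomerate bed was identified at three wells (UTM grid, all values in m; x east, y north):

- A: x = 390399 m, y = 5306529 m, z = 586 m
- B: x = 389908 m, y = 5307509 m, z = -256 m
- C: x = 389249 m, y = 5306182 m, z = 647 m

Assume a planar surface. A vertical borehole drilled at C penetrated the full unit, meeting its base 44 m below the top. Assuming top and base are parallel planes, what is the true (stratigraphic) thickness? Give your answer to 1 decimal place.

34.5 m

Let the plane be z = a·x + b·y + c.
B−A: −491a + 980b = −842;  C−A: −1150a − 347b = 61.
Solving gives a = 0.17913, b = −0.76944.
|∇z| = √(a²+b²) = 0.79001, so dip δ = arctan(0.79001) = 38.31°.
True thickness = vertical thickness × cos δ = 44 × cos 38.31° = 34.5 m.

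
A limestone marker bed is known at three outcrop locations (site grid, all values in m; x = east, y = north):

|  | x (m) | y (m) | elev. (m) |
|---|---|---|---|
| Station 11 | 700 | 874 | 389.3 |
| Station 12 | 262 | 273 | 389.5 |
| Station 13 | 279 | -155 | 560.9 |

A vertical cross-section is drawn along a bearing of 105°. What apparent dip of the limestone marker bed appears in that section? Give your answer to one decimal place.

31.0°

Two edge vectors: Station 11→Station 12 = (-438, -601, 0.2), Station 11→Station 13 = (-421, -1029, 171.6).
Normal n = (Station 11→Station 12) × (Station 11→Station 13) = (-102925.8, 75076.6, 197681).
So ∂z/∂x = −n_x/n_z = 0.52067 and ∂z/∂y = −n_y/n_z = −0.37979.
Unit vector along 105° is (sin 105°, cos 105°) = (0.9659, -0.2588).
Slope in that direction = a·(0.9659) + b·(-0.2588) = 0.60122.
Apparent dip = arctan|0.60122| = 31.0° (true dip is 32.8°, so apparent ≤ true as expected).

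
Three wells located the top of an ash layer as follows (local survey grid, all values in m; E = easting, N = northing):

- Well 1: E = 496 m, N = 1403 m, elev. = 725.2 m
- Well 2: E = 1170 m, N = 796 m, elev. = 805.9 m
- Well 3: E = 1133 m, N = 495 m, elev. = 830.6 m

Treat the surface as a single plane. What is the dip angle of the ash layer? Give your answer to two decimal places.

5.51°

Let the plane be z = a·E + b·N + c.
Well 2−Well 1: 674a − 607b = 80.7;  Well 3−Well 1: 637a − 908b = 105.4.
Solving gives a = 0.04126, b = −0.08713.
Gradient magnitude |∇z| = √(a² + b²) = √(0.00170 + 0.00759) = 0.09641.
True dip = arctan(0.09641) = 5.51°, dipping toward NNW (azimuth ≈ 335°).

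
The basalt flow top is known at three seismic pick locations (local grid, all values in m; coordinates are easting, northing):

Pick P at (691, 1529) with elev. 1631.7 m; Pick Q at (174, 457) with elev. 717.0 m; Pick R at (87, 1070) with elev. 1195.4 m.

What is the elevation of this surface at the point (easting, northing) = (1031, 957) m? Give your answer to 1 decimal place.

1215.5 m

Two edge vectors: Pick P→Pick Q = (-517, -1072, -914.7), Pick P→Pick R = (-604, -459, -436.3).
Normal n = (Pick P→Pick Q) × (Pick P→Pick R) = (47866.3, 326911.7, -410185).
So ∂z/∂easting = −n_x/n_z = 0.116694 and ∂z/∂northing = −n_y/n_z = 0.796986.
Intercept c from Pick P: 1631.7 − 80.64 − 1218.59 = 332.47.
At (1031, 957): z = 120.3 + 762.7 + 332.47 = 1215.5 m.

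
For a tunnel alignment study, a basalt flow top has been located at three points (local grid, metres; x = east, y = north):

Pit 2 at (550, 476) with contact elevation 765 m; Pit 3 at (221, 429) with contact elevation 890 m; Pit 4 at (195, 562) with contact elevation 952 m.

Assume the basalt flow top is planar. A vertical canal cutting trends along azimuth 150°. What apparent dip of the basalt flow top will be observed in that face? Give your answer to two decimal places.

28.69°

Let the plane be z = a·x + b·y + c.
Pit 3−Pit 2: −329a − 47b = 125;  Pit 4−Pit 2: −355a + 86b = 187.
Solving gives a = −0.43440, b = 0.38124.
Unit vector along 150° is (sin 150°, cos 150°) = (0.5000, -0.8660).
Slope in that direction = a·(0.5000) + b·(-0.8660) = −0.54737.
Apparent dip = arctan|0.54737| = 28.69° (true dip is 30.0°, so apparent ≤ true as expected).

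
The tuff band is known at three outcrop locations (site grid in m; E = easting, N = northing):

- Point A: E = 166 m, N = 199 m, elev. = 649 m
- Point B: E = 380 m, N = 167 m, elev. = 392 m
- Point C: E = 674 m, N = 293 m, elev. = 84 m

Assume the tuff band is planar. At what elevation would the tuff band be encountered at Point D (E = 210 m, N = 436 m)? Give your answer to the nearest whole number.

661 m

Let the plane be z = a·E + b·N + c.
Point B−Point A: 214a − 32b = −257;  Point C−Point A: 508a + 94b = −565.
Solving gives a = −1.16128, b = 0.26520.
Then c = 649 − a·166 − b·199 = 789.00.
At (210, 436): z = −243.9 + 115.6 + 789.00 = 660.8 m.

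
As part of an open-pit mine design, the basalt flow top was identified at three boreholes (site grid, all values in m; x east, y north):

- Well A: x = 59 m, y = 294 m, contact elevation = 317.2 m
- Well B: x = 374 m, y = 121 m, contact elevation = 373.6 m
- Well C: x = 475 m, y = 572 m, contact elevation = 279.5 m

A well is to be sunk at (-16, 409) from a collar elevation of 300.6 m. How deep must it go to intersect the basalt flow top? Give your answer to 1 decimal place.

13.2 m

Let the plane be z = a·x + b·y + c.
Well B−Well A: 315a − 173b = 56.4;  Well C−Well A: 416a + 278b = −37.7.
Solving gives a = 0.05740, b = −0.22150.
Then c = 317.2 − a·59 − b·294 = 378.93.
At (-16, 409): z_contact = −0.92 − 90.59 + 378.93 = 287.42 m.
Depth below ground = 300.6 − 287.42 = 13.2 m.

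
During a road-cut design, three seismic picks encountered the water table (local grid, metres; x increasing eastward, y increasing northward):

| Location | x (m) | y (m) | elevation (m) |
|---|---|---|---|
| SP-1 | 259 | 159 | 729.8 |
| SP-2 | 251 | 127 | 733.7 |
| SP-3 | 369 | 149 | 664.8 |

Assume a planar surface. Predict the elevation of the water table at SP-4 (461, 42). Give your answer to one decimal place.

Let the plane be z = a·x + b·y + c.
SP-2−SP-1: −8a − 32b = 3.9;  SP-3−SP-1: 110a − 10b = −65.
Solving gives a = −0.58861, b = 0.02528.
Then c = 729.8 − a·259 − b·159 = 878.23.
At (461, 42): z = −271.3 + 1.1 + 878.23 = 607.9 m.

607.9 m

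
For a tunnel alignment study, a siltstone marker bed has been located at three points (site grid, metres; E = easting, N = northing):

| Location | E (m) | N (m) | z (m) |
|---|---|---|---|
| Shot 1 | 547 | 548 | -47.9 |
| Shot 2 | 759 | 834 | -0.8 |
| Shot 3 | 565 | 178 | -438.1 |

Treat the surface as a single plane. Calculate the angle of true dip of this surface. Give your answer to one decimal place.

56.4°

Let the plane be z = a·E + b·N + c.
Shot 2−Shot 1: 212a + 286b = 47.1;  Shot 3−Shot 1: 18a − 370b = −390.2.
Solving gives a = −1.12660, b = 0.99979.
Gradient magnitude |∇z| = √(a² + b²) = √(1.26923 + 0.99957) = 1.50625.
True dip = arctan(1.50625) = 56.4°, dipping toward SE (azimuth ≈ 132°).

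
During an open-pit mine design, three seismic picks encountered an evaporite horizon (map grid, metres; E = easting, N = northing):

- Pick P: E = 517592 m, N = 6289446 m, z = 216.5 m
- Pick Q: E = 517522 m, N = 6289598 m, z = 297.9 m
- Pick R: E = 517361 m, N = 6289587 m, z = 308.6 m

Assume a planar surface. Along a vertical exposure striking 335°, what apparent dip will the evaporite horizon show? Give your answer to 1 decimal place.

Let the plane be z = a·E + b·N + c.
Pick Q−Pick P: −70a + 152b = 81.4;  Pick R−Pick P: −231a + 141b = 92.1.
Solving gives a = −0.09990, b = 0.48952.
Unit vector along 335° is (sin 335°, cos 335°) = (-0.4226, 0.9063).
Slope in that direction = a·(-0.4226) + b·(0.9063) = 0.48588.
Apparent dip = arctan|0.48588| = 25.9° (true dip is 26.5°, so apparent ≤ true as expected).

25.9°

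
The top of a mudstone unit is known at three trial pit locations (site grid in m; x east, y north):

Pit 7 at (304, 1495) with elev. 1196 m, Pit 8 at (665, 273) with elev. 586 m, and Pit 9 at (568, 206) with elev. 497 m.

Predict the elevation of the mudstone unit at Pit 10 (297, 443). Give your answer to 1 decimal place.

Two edge vectors: Pit 7→Pit 8 = (361, -1222, -610), Pit 7→Pit 9 = (264, -1289, -699).
Normal n = (Pit 7→Pit 8) × (Pit 7→Pit 9) = (67888, 91299, -142721).
So ∂z/∂x = −n_x/n_z = 0.475669 and ∂z/∂y = −n_y/n_z = 0.639703.
Intercept c from Pit 7: 1196 − 144.60 − 956.36 = 95.04.
At (297, 443): z = 141.3 + 283.4 + 95.04 = 519.7 m.

519.7 m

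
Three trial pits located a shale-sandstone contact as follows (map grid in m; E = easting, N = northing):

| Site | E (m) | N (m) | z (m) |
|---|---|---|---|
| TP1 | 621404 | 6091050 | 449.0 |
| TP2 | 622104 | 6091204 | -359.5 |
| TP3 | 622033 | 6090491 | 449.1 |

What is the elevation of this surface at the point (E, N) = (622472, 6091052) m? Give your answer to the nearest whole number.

-542 m

Let the plane be z = a·E + b·N + c.
TP2−TP1: 700a + 154b = −808.5;  TP3−TP1: 629a − 559b = 0.1.
Solving gives a = −0.92578365, b = −1.04189251.
Then c = 449 − a·621404 − b·6091050 = 6921954.05.
At (622472, 6091052): z = −576274.4 − 6346221.5 + 6921954.05 = -541.8 m.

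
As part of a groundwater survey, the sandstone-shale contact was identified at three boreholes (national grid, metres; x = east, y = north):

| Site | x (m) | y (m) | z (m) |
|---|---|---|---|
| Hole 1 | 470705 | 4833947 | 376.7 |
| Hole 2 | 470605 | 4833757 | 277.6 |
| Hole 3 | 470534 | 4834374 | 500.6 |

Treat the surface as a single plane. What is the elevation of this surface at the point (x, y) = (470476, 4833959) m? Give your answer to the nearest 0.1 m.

324.2 m

Let the plane be z = a·x + b·y + c.
Hole 2−Hole 1: −100a − 190b = −99.1;  Hole 3−Hole 1: −171a + 427b = 123.9.
Solving gives a = 0.249696768, b = 0.390159596.
Then c = 376.7 − a·470705 − b·4833947 = −2003167.62.
At (470476, 4833959): z = 117476.3 + 1886015.5 − 2003167.62 = 324.2 m.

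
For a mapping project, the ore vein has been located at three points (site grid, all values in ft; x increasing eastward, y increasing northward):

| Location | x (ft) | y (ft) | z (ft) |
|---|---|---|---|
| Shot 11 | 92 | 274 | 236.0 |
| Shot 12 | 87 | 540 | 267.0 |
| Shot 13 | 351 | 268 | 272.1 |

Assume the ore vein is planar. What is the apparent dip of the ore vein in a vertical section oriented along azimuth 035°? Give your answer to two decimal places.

Let the plane be z = a·x + b·y + c.
Shot 12−Shot 11: −5a + 266b = 31;  Shot 13−Shot 11: 259a − 6b = 36.1.
Solving gives a = 0.14214, b = 0.11921.
Unit vector along 035° is (sin 35°, cos 35°) = (0.5736, 0.8192).
Slope in that direction = a·(0.5736) + b·(0.8192) = 0.17918.
Apparent dip = arctan|0.17918| = 10.16° (true dip is 10.5°, so apparent ≤ true as expected).

10.16°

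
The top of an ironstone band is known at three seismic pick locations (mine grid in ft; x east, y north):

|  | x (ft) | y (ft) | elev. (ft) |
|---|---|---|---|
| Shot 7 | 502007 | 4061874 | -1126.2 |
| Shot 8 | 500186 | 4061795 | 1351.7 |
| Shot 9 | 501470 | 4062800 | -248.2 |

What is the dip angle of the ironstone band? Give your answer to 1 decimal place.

Two edge vectors: Shot 7→Shot 8 = (-1821, -79, 2477.9), Shot 7→Shot 9 = (-537, 926, 878).
Normal n = (Shot 7→Shot 8) × (Shot 7→Shot 9) = (-2363897.4, 268205.7, -1728669).
So ∂z/∂x = −n_x/n_z = −1.36747 and ∂z/∂y = −n_y/n_z = 0.15515.
Gradient magnitude |∇z| = √(a² + b²) = √(1.86997 + 0.02407) = 1.37624.
True dip = arctan(1.37624) = 54.0°, dipping toward E (azimuth ≈ 096°).

54.0°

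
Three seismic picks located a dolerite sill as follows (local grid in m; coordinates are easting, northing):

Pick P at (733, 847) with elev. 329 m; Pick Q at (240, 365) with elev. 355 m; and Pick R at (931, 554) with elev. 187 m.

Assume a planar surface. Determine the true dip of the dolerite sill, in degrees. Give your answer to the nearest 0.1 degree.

22.6°

Let the plane be z = a·easting + b·northing + c.
Pick Q−Pick P: −493a − 482b = 26;  Pick R−Pick P: 198a − 293b = −142.
Solving gives a = −0.31708, b = 0.27037.
Gradient magnitude |∇z| = √(a² + b²) = √(0.10054 + 0.07310) = 0.41670.
True dip = arctan(0.41670) = 22.6°, dipping toward SE (azimuth ≈ 130°).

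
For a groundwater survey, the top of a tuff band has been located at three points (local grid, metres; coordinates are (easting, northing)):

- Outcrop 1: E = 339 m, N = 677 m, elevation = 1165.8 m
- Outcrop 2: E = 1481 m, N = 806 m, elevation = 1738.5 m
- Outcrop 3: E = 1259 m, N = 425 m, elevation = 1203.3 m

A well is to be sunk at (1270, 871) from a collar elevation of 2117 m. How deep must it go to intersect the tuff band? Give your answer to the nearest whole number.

379 m

Two edge vectors: Outcrop 1→Outcrop 2 = (1142, 129, 572.7), Outcrop 1→Outcrop 3 = (920, -252, 37.5).
Normal n = (Outcrop 1→Outcrop 2) × (Outcrop 1→Outcrop 3) = (149157.9, 484059, -406464).
So ∂z/∂E = −n_x/n_z = 0.36696 and ∂z/∂N = −n_y/n_z = 1.19090.
Intercept c from Outcrop 1: 1165.8 − 124.40 − 806.24 = 235.16.
At (1270, 871): z_contact = 466.0 + 1037.3 + 235.16 = 1738.5 m.
Depth below ground = 2117 − 1738.5 = 379 m.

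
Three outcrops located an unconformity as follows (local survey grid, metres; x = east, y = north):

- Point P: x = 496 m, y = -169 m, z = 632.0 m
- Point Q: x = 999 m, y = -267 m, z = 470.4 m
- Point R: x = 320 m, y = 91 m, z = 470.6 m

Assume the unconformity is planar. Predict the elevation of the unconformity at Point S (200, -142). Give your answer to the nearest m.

Let the plane be z = a·x + b·y + c.
Point Q−Point P: 503a − 98b = −161.6;  Point R−Point P: −176a + 260b = −161.4.
Solving gives a = −0.50940, b = −0.96559.
Then c = 632 − a·496 − b·-169 = 721.48.
At (200, -142): z = −101.9 + 137.1 + 721.48 = 756.7 m.

757 m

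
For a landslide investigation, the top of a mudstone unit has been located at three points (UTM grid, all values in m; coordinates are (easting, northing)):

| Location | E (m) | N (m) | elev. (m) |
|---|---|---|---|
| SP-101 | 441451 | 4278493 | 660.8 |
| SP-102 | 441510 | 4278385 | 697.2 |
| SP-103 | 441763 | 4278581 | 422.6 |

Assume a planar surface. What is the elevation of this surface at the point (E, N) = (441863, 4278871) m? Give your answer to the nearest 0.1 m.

175.2 m

Two edge vectors: SP-101→SP-102 = (59, -108, 36.4), SP-101→SP-103 = (312, 88, -238.2).
Normal n = (SP-101→SP-102) × (SP-101→SP-103) = (22522.4, 25410.6, 38888).
So ∂z/∂E = −n_x/n_z = −0.579160667 and ∂z/∂N = −n_y/n_z = −0.653430364.
Intercept c from SP-101: 660.8 + 255671.06 + 2795697.24 = 3052029.09.
At (441863, 4278871): z = −255909.7 − 2795944.2 + 3052029.09 = 175.2 m.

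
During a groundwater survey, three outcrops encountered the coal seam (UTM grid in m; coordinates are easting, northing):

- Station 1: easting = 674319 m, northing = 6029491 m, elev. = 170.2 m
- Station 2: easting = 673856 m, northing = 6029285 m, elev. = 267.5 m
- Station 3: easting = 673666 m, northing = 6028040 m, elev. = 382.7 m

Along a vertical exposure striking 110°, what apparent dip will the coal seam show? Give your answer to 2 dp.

Let the plane be z = a·easting + b·northing + c.
Station 2−Station 1: −463a − 206b = 97.3;  Station 3−Station 1: −653a − 1451b = 212.5.
Solving gives a = −0.18129, b = −0.06486.
Unit vector along 110° is (sin 110°, cos 110°) = (0.9397, -0.3420).
Slope in that direction = a·(0.9397) + b·(-0.3420) = −0.14817.
Apparent dip = arctan|0.14817| = 8.43° (true dip is 10.9°, so apparent ≤ true as expected).

8.43°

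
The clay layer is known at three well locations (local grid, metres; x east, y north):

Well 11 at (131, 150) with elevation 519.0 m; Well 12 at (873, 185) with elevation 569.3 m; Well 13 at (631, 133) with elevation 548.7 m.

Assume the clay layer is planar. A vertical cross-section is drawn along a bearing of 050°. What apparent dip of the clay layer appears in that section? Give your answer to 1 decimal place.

Let the plane be z = a·x + b·y + c.
Well 12−Well 11: 742a + 35b = 50.3;  Well 13−Well 11: 500a − 17b = 29.7.
Solving gives a = 0.06291, b = 0.10336.
Unit vector along 050° is (sin 50°, cos 50°) = (0.7660, 0.6428).
Slope in that direction = a·(0.7660) + b·(0.6428) = 0.11463.
Apparent dip = arctan|0.11463| = 6.5° (true dip is 6.9°, so apparent ≤ true as expected).

6.5°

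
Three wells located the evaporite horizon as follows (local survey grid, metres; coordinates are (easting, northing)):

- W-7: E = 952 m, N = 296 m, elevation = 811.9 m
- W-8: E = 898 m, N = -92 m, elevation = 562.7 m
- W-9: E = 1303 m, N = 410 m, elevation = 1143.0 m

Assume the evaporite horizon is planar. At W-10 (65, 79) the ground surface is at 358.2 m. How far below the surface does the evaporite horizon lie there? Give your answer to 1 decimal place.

345.0 m

Let the plane be z = a·E + b·N + c.
W-8−W-7: −54a − 388b = −249.2;  W-9−W-7: 351a + 114b = 331.1.
Solving gives a = 0.769488, b = 0.535174.
Then c = 811.9 − a·952 − b·296 = −79.06.
At (65, 79): z_contact = 50.02 + 42.28 − 79.06 = 13.23 m.
Depth below ground = 358.2 − 13.23 = 345.0 m.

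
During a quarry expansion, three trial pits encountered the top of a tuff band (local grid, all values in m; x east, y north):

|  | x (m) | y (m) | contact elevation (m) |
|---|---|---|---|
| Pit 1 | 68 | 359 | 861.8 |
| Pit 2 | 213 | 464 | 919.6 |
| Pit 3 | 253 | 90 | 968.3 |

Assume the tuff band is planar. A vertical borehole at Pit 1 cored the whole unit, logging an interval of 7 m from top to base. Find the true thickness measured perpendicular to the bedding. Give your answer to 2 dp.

Two edge vectors: Pit 1→Pit 2 = (145, 105, 57.8), Pit 1→Pit 3 = (185, -269, 106.5).
Normal n = (Pit 1→Pit 2) × (Pit 1→Pit 3) = (26730.7, -4749.5, -58430).
So ∂z/∂x = −n_x/n_z = 0.45748 and ∂z/∂y = −n_y/n_z = −0.08129.
|∇z| = √(a²+b²) = 0.46465, so dip δ = arctan(0.46465) = 24.92°.
True thickness = vertical thickness × cos δ = 7 × cos 24.92° = 6.35 m.

6.35 m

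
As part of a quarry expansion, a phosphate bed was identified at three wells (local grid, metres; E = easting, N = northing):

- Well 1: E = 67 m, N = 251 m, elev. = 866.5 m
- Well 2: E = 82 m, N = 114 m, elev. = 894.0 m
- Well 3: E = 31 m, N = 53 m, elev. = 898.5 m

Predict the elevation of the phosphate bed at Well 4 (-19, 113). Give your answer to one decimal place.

880.6 m

Two edge vectors: Well 1→Well 2 = (15, -137, 27.5), Well 1→Well 3 = (-36, -198, 32).
Normal n = (Well 1→Well 2) × (Well 1→Well 3) = (1061, -1470, -7902).
So ∂z/∂E = −n_x/n_z = 0.13427 and ∂z/∂N = −n_y/n_z = −0.18603.
Intercept c from Well 1: 866.5 − 9.00 + 46.69 = 904.20.
At (-19, 113): z = −2.6 − 21.0 + 904.20 = 880.6 m.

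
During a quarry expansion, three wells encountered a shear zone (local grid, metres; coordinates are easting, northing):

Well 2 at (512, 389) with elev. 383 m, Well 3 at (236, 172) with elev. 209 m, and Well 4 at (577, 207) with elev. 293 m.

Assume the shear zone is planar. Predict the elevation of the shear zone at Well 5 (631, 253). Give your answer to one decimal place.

Two edge vectors: Well 2→Well 3 = (-276, -217, -174), Well 2→Well 4 = (65, -182, -90).
Normal n = (Well 2→Well 3) × (Well 2→Well 4) = (-12138, -36150, 64337).
So ∂z/∂easting = −n_x/n_z = 0.18866 and ∂z/∂northing = −n_y/n_z = 0.56189.
Intercept c from Well 2: 383 − 96.60 − 218.57 = 67.83.
At (631, 253): z = 119.0 + 142.2 + 67.83 = 329.0 m.

329.0 m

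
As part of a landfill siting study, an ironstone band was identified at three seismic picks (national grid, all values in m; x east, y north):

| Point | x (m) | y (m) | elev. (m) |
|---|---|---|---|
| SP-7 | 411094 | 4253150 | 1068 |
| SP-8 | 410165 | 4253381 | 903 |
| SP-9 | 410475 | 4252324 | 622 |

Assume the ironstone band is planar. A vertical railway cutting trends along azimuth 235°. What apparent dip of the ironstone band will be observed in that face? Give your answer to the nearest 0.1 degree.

Two edge vectors: SP-7→SP-8 = (-929, 231, -165), SP-7→SP-9 = (-619, -826, -446).
Normal n = (SP-7→SP-8) × (SP-7→SP-9) = (-239316, -312199, 910343).
So ∂z/∂x = −n_x/n_z = 0.26289 and ∂z/∂y = −n_y/n_z = 0.34295.
Unit vector along 235° is (sin 235°, cos 235°) = (-0.8192, -0.5736).
Slope in that direction = a·(-0.8192) + b·(-0.5736) = −0.41205.
Apparent dip = arctan|0.41205| = 22.4° (true dip is 23.4°, so apparent ≤ true as expected).

22.4°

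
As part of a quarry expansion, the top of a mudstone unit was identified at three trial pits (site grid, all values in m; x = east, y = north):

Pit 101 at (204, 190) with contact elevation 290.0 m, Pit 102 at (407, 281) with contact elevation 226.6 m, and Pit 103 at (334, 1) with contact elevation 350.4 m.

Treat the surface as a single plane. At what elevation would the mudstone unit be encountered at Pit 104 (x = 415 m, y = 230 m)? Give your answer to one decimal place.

Two edge vectors: Pit 101→Pit 102 = (203, 91, -63.4), Pit 101→Pit 103 = (130, -189, 60.4).
Normal n = (Pit 101→Pit 102) × (Pit 101→Pit 103) = (-6486.2, -20503.2, -50197).
So ∂z/∂x = −n_x/n_z = −0.12921 and ∂z/∂y = −n_y/n_z = −0.40845.
Intercept c from Pit 101: 290 + 26.36 + 77.61 = 393.97.
At (415, 230): z = −53.6 − 93.9 + 393.97 = 246.4 m.

246.4 m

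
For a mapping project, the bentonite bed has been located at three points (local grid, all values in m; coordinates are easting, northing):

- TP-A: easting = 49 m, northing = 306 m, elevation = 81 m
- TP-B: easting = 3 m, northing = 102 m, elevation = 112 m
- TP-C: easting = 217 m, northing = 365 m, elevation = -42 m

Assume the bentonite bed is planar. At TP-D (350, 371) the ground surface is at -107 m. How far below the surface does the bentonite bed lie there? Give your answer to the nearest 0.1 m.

Two edge vectors: TP-A→TP-B = (-46, -204, 31), TP-A→TP-C = (168, 59, -123).
Normal n = (TP-A→TP-B) × (TP-A→TP-C) = (23263, -450, 31558).
So ∂z/∂easting = −n_x/n_z = −0.73715 and ∂z/∂northing = −n_y/n_z = 0.01426.
Intercept c from TP-A: 81 + 36.12 − 4.36 = 112.76.
At (350, 371): z_contact = −258.00 + 5.29 + 112.76 = -139.96 m.
Depth below ground = -107 − (-139.96) = 33.0 m.

33.0 m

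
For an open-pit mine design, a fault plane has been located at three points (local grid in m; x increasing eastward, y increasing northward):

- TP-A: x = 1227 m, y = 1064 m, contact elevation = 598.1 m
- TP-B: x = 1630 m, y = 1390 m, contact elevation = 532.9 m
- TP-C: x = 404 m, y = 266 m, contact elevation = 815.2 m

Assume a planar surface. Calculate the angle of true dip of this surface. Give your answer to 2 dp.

35.97°

Two edge vectors: TP-A→TP-B = (403, 326, -65.2), TP-A→TP-C = (-823, -798, 217.1).
Normal n = (TP-A→TP-B) × (TP-A→TP-C) = (18745, -33831.7, -53296).
So ∂z/∂x = −n_x/n_z = 0.35171 and ∂z/∂y = −n_y/n_z = −0.63479.
Gradient magnitude |∇z| = √(a² + b²) = √(0.12370 + 0.40296) = 0.72571.
True dip = arctan(0.72571) = 35.97°, dipping toward NNW (azimuth ≈ 331°).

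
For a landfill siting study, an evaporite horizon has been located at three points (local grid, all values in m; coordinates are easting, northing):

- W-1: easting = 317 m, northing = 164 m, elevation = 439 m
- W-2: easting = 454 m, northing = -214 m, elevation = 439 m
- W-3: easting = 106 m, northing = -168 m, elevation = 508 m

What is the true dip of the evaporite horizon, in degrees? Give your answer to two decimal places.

12.49°

Let the plane be z = a·easting + b·northing + c.
W-2−W-1: 137a − 378b = 0;  W-3−W-1: −211a − 332b = 69.
Solving gives a = −0.20825, b = −0.07548.
Gradient magnitude |∇z| = √(a² + b²) = √(0.04337 + 0.00570) = 0.22151.
True dip = arctan(0.22151) = 12.49°, dipping toward ENE (azimuth ≈ 070°).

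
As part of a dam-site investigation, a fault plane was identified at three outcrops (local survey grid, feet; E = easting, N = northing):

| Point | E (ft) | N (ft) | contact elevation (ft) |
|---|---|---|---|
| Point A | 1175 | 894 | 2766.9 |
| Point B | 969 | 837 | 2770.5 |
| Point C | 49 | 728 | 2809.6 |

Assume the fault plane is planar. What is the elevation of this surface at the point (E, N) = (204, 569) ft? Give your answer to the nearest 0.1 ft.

2775.0 ft

Let the plane be z = a·E + b·N + c.
Point B−Point A: −206a − 57b = 3.6;  Point C−Point A: −1126a − 166b = 42.7.
Solving gives a = −0.061239, b = 0.158160.
Then c = 2766.9 − a·1175 − b·894 = 2697.46.
At (204, 569): z = −12.5 + 90.0 + 2697.46 = 2775.0 ft.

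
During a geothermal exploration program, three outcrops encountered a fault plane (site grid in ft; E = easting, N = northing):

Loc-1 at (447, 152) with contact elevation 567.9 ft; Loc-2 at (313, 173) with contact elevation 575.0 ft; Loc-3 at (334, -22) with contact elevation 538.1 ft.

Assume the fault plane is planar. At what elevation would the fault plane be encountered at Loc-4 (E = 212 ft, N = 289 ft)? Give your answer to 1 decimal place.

Two edge vectors: Loc-1→Loc-2 = (-134, 21, 7.1), Loc-1→Loc-3 = (-113, -174, -29.8).
Normal n = (Loc-1→Loc-2) × (Loc-1→Loc-3) = (609.6, -4795.5, 25689).
So ∂z/∂E = −n_x/n_z = −0.02373 and ∂z/∂N = −n_y/n_z = 0.18668.
Intercept c from Loc-1: 567.9 + 10.61 − 28.37 = 550.13.
At (212, 289): z = −5.0 + 53.9 + 550.13 = 599.1 ft.

599.1 ft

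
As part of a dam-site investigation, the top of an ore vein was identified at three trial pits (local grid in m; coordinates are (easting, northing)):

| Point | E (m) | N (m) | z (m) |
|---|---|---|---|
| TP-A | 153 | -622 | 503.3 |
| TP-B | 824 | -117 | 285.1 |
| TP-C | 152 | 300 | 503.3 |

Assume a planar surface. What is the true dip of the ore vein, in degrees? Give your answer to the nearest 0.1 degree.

18.0°

Let the plane be z = a·E + b·N + c.
TP-B−TP-A: 671a + 505b = −218.2;  TP-C−TP-A: −1a + 922b = 0.
Solving gives a = −0.32492, b = −0.00035.
Gradient magnitude |∇z| = √(a² + b²) = √(0.10557 + 0.00000) = 0.32492.
True dip = arctan(0.32492) = 18.0°, dipping toward E (azimuth ≈ 090°).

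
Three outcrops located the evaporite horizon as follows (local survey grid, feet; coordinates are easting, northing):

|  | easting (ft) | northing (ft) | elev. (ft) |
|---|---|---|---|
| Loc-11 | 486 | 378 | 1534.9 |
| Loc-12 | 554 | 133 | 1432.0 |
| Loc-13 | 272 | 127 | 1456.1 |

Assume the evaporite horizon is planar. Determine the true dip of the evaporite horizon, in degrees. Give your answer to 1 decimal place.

22.0°

Let the plane be z = a·easting + b·northing + c.
Loc-12−Loc-11: 68a − 245b = −102.9;  Loc-13−Loc-11: −214a − 251b = −78.8.
Solving gives a = −0.09384, b = 0.39395.
Gradient magnitude |∇z| = √(a² + b²) = √(0.00881 + 0.15520) = 0.40498.
True dip = arctan(0.40498) = 22.0°, dipping toward SSE (azimuth ≈ 167°).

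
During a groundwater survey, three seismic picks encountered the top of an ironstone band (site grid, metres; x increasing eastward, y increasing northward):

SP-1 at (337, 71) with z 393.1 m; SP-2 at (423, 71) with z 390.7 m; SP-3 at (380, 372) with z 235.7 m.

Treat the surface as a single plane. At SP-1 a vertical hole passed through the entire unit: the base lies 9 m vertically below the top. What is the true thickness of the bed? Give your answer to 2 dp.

7.99 m

Two edge vectors: SP-1→SP-2 = (86, 0, -2.4), SP-1→SP-3 = (43, 301, -157.4).
Normal n = (SP-1→SP-2) × (SP-1→SP-3) = (722.4, 13433.2, 25886).
So ∂z/∂x = −n_x/n_z = −0.02791 and ∂z/∂y = −n_y/n_z = −0.51894.
|∇z| = √(a²+b²) = 0.51969, so dip δ = arctan(0.51969) = 27.46°.
True thickness = vertical thickness × cos δ = 9 × cos 27.46° = 7.99 m.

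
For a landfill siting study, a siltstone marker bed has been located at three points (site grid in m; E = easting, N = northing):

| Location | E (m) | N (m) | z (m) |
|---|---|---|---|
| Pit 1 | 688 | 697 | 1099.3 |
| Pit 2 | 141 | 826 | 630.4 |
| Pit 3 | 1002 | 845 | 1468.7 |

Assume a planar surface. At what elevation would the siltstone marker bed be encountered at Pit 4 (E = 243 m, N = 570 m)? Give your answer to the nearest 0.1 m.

613.1 m

Two edge vectors: Pit 1→Pit 2 = (-547, 129, -468.9), Pit 1→Pit 3 = (314, 148, 369.4).
Normal n = (Pit 1→Pit 2) × (Pit 1→Pit 3) = (117049.8, 54827.2, -121462).
So ∂z/∂E = −n_x/n_z = 0.963674 and ∂z/∂N = −n_y/n_z = 0.451394.
Intercept c from Pit 1: 1099.3 − 663.01 − 314.62 = 121.67.
At (243, 570): z = 234.2 + 257.3 + 121.67 = 613.1 m.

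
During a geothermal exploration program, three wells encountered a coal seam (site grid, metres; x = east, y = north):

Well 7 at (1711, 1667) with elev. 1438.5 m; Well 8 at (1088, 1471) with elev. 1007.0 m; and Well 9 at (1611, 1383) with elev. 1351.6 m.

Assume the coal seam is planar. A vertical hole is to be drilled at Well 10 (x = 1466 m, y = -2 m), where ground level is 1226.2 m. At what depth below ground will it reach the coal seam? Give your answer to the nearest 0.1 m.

68.6 m

Let the plane be z = a·x + b·y + c.
Well 8−Well 7: −623a − 196b = −431.5;  Well 9−Well 7: −100a − 284b = −86.9.
Solving gives a = 0.670643, b = 0.069844.
Then c = 1438.5 − a·1711 − b·1667 = 174.60.
At (1466, -2): z_contact = 983.16 − 0.14 + 174.60 = 1157.62 m.
Depth below ground = 1226.2 − 1157.62 = 68.6 m.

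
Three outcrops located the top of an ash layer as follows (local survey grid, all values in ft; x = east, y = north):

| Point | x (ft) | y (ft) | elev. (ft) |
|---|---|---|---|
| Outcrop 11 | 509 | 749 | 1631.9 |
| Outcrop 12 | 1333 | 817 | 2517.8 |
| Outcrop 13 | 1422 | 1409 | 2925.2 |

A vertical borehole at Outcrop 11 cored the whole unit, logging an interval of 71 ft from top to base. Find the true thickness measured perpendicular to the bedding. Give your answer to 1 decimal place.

Let the plane be z = a·x + b·y + c.
Outcrop 12−Outcrop 11: 824a + 68b = 885.9;  Outcrop 13−Outcrop 11: 913a + 660b = 1293.3.
Solving gives a = 1.03112, b = 0.53316.
|∇z| = √(a²+b²) = 1.16081, so dip δ = arctan(1.16081) = 49.26°.
True thickness = vertical thickness × cos δ = 71 × cos 49.26° = 46.3 ft.

46.3 ft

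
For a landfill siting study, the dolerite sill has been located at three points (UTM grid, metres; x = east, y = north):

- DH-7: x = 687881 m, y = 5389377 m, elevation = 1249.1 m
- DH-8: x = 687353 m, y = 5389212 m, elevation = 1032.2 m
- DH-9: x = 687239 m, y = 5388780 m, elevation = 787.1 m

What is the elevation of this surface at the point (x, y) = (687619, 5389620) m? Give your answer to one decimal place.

Two edge vectors: DH-7→DH-8 = (-528, -165, -216.9), DH-7→DH-9 = (-642, -597, -462).
Normal n = (DH-7→DH-8) × (DH-7→DH-9) = (-53259.3, -104686.2, 209286).
So ∂z/∂x = −n_x/n_z = 0.254480950 and ∂z/∂y = −n_y/n_z = 0.500206416.
Intercept c from DH-7: 1249.1 − 175052.61 − 2695800.95 = −2869604.46.
At (687619, 5389620): z = 174985.9 + 2695922.5 − 2869604.46 = 1304.0 m.

1304.0 m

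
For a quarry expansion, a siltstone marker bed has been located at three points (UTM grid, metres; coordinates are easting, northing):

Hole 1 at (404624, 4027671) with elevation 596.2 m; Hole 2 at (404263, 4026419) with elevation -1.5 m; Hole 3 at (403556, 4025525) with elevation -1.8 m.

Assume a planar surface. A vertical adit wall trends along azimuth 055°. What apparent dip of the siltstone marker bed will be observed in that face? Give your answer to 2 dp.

19.13°

Let the plane be z = a·easting + b·northing + c.
Hole 2−Hole 1: −361a − 1252b = −597.7;  Hole 3−Hole 1: −1068a − 2146b = −598.
Solving gives a = −0.94939, b = 0.75114.
Unit vector along 055° is (sin 55°, cos 55°) = (0.8192, 0.5736).
Slope in that direction = a·(0.8192) + b·(0.5736) = −0.34686.
Apparent dip = arctan|0.34686| = 19.13° (true dip is 50.4°, so apparent ≤ true as expected).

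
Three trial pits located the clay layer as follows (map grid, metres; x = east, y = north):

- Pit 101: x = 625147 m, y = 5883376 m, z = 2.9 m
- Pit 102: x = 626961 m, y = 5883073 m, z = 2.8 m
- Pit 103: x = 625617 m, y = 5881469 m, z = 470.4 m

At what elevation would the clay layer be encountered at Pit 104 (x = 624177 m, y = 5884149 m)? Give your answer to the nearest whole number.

-153 m

Let the plane be z = a·x + b·y + c.
Pit 102−Pit 101: 1814a − 303b = −0.1;  Pit 103−Pit 101: 470a − 1907b = 467.5.
Solving gives a = −0.04276394, b = −0.25568907.
Then c = 2.9 − a·625147 − b·5883376 = 1531051.57.
At (624177, 5884149): z = −26692.3 − 1504512.6 + 1531051.57 = -153.3 m.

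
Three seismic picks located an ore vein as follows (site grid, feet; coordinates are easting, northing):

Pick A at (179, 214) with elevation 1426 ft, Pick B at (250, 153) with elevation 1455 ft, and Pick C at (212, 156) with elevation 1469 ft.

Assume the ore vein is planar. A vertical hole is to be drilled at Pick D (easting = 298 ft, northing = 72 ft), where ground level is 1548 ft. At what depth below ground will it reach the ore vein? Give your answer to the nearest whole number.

Let the plane be z = a·easting + b·northing + c.
Pick B−Pick A: 71a − 61b = 29;  Pick C−Pick A: 33a − 58b = 43.
Solving gives a = −0.44703, b = −0.99572.
Then c = 1426 − a·179 − b·214 = 1719.10.
At (298, 72): z_contact = −133.2 − 71.7 + 1719.10 = 1514.2 ft.
Depth below ground = 1548 − 1514.2 = 34 ft.

34 ft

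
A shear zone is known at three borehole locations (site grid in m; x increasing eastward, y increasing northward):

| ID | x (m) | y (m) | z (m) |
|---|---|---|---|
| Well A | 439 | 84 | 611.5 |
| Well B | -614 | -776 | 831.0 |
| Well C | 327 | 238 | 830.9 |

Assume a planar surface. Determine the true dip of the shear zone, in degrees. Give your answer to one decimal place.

Let the plane be z = a·x + b·y + c.
Well B−Well A: −1053a − 860b = 219.5;  Well C−Well A: −112a + 154b = 219.4.
Solving gives a = −0.86074, b = 0.79868.
Gradient magnitude |∇z| = √(a² + b²) = √(0.74088 + 0.63789) = 1.17421.
True dip = arctan(1.17421) = 49.6°, dipping toward SE (azimuth ≈ 133°).

49.6°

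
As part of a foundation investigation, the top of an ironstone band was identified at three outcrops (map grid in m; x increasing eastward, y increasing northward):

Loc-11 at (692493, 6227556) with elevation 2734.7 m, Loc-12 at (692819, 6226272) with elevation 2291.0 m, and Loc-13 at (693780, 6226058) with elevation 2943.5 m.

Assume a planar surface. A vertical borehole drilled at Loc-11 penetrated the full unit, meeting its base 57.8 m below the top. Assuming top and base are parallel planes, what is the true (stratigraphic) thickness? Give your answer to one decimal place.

Let the plane be z = a·x + b·y + c.
Loc-12−Loc-11: 326a − 1284b = −443.7;  Loc-13−Loc-11: 1287a − 1498b = 208.8.
Solving gives a = 0.80123, b = 0.54899.
|∇z| = √(a²+b²) = 0.97127, so dip δ = arctan(0.97127) = 44.16°.
True thickness = vertical thickness × cos δ = 57.8 × cos 44.16° = 41.5 m.

41.5 m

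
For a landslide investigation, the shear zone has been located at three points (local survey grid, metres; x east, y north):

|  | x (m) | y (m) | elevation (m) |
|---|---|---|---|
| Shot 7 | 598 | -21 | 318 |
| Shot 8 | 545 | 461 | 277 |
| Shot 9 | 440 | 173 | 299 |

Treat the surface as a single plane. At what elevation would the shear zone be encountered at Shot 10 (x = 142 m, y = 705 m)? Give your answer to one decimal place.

249.4 m

Two edge vectors: Shot 7→Shot 8 = (-53, 482, -41), Shot 7→Shot 9 = (-158, 194, -19).
Normal n = (Shot 7→Shot 8) × (Shot 7→Shot 9) = (-1204, 5471, 65874).
So ∂z/∂x = −n_x/n_z = 0.01828 and ∂z/∂y = −n_y/n_z = −0.08305.
Intercept c from Shot 7: 318 − 10.93 − 1.74 = 305.33.
At (142, 705): z = 2.6 − 58.6 + 305.33 = 249.4 m.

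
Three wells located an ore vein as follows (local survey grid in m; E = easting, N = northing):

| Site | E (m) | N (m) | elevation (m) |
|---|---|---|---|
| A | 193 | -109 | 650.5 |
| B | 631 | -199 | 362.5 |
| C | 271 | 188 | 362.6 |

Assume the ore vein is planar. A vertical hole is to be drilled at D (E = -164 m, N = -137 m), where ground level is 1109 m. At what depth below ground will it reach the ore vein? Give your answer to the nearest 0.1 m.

147.1 m

Two edge vectors: A→B = (438, -90, -288), A→C = (78, 297, -287.9).
Normal n = (A→B) × (A→C) = (111447, 103636.2, 137106).
So ∂z/∂E = −n_x/n_z = −0.81285 and ∂z/∂N = −n_y/n_z = −0.75588.
Intercept c from A: 650.5 + 156.88 − 82.39 = 724.99.
At (-164, -137): z_contact = 133.31 + 103.56 + 724.99 = 961.85 m.
Depth below ground = 1109 − 961.85 = 147.1 m.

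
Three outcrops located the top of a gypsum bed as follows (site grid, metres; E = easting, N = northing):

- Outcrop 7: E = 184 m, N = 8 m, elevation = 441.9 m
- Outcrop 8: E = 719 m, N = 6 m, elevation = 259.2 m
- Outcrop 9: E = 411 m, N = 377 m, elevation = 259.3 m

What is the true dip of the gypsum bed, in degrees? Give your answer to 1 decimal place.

24.0°

Let the plane be z = a·E + b·N + c.
Outcrop 8−Outcrop 7: 535a − 2b = −182.7;  Outcrop 9−Outcrop 7: 227a + 369b = −182.6.
Solving gives a = −0.34256, b = −0.28412.
Gradient magnitude |∇z| = √(a² + b²) = √(0.11735 + 0.08072) = 0.44505.
True dip = arctan(0.44505) = 24.0°, dipping toward NE (azimuth ≈ 050°).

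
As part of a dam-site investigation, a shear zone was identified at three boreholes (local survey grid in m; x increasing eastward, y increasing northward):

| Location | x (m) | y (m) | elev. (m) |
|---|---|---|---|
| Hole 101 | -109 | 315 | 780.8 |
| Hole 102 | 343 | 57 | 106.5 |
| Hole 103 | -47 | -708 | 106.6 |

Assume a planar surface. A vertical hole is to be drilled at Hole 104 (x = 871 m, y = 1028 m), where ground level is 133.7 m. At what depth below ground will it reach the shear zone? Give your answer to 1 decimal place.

Let the plane be z = a·x + b·y + c.
Hole 102−Hole 101: 452a − 258b = −674.3;  Hole 103−Hole 101: 62a − 1023b = −674.2.
Solving gives a = −1.155612, b = 0.589005.
Then c = 780.8 − a·-109 − b·315 = 469.30.
At (871, 1028): z_contact = −1006.54 + 605.50 + 469.30 = 68.26 m.
Depth below ground = 133.7 − 68.26 = 65.4 m.

65.4 m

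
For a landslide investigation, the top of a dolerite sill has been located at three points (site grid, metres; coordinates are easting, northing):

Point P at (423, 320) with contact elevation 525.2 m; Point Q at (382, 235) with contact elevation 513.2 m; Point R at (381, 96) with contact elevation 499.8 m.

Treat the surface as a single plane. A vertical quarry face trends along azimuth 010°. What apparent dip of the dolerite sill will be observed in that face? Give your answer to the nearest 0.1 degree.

6.3°

Two edge vectors: Point P→Point Q = (-41, -85, -12), Point P→Point R = (-42, -224, -25.4).
Normal n = (Point P→Point Q) × (Point P→Point R) = (-529, -537.4, 5614).
So ∂z/∂easting = −n_x/n_z = 0.09423 and ∂z/∂northing = −n_y/n_z = 0.09572.
Unit vector along 010° is (sin 10°, cos 10°) = (0.1736, 0.9848).
Slope in that direction = a·(0.1736) + b·(0.9848) = 0.11063.
Apparent dip = arctan|0.11063| = 6.3° (true dip is 7.7°, so apparent ≤ true as expected).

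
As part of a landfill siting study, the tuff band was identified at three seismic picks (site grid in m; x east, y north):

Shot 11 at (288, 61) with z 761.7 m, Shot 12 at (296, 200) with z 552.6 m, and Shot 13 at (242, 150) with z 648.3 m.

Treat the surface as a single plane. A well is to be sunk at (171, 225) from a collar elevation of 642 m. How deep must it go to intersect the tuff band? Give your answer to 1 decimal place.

Two edge vectors: Shot 11→Shot 12 = (8, 139, -209.1), Shot 11→Shot 13 = (-46, 89, -113.4).
Normal n = (Shot 11→Shot 12) × (Shot 11→Shot 13) = (2847.3, 10525.8, 7106).
So ∂z/∂x = −n_x/n_z = −0.40069 and ∂z/∂y = −n_y/n_z = −1.48126.
Intercept c from Shot 11: 761.7 + 115.40 + 90.36 = 967.46.
At (171, 225): z_contact = −68.52 − 333.28 + 967.46 = 565.65 m.
Depth below ground = 642 − 565.65 = 76.3 m.

76.3 m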